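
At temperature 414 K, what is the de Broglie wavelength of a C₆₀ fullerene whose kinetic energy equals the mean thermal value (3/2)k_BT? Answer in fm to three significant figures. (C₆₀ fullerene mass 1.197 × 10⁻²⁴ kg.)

λ = 4620 fm

KE = (3/2)k_BT = 1.5 × 1.381 × 10⁻²³ × 414 = 8.576 × 10⁻²¹ J.
p = √(2mKE) = √(2 × 1.197 × 10⁻²⁴ × 8.576 × 10⁻²¹) = 1.433 × 10⁻²² kg·m/s.
λ = h/p = 4.62 × 10⁻¹² m = 4620 fm.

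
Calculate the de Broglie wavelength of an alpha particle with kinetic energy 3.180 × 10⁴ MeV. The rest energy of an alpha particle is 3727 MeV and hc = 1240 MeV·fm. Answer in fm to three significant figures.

λ = 0.0351 fm

Total energy E = KE + m₀c² = 3.180 × 10⁴ + 3727 = 35527 MeV.
(pc)² = E² − (m₀c²)² = (35527)² − (3727)² = 1.248 × 10⁹ MeV², so pc = 3.533 × 10⁴ MeV.
λ = hc/(pc) = 1240 MeV·fm / 3.533 × 10⁴ MeV = 0.0351 fm.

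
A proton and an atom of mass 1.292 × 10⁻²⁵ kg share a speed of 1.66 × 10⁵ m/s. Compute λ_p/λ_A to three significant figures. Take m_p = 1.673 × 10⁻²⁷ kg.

At fixed v, p = mv so λ = h/(mv) ∝ 1/m.
λ_p/λ_A = m_A/m_p = 1.292 × 10⁻²⁵/1.673 × 10⁻²⁷ = 77.2.

λ_p/λ_A = 77.2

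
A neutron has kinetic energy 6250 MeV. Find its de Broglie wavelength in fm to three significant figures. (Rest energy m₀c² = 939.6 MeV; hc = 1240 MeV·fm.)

λ = 0.174 fm

Total energy E = KE + m₀c² = 6250 + 939.6 = 7189.6 MeV.
(pc)² = E² − (m₀c²)² = (7189.6)² − (939.6)² = 5.081 × 10⁷ MeV², so pc = 7128 MeV.
λ = hc/(pc) = 1240 MeV·fm / 7128 MeV = 0.174 fm.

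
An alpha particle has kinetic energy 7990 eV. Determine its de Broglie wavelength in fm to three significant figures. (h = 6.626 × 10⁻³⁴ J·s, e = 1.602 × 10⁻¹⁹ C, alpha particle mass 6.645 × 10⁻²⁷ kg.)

λ = 161 fm

KE = 7990 eV = 1.280 × 10⁻¹⁵ J.
p = √(2mKE) = √(2 × 6.645 × 10⁻²⁷ × 1.280 × 10⁻¹⁵) = 4.124 × 10⁻²¹ kg·m/s.
λ = h/p = 6.626 × 10⁻³⁴ / 4.124 × 10⁻²¹ = 1.61 × 10⁻¹³ m = 161 fm.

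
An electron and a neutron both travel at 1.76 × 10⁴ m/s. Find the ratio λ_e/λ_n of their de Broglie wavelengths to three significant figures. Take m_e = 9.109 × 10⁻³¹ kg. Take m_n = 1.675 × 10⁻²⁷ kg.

λ_e/λ_n = 1840

At fixed v, p = mv so λ = h/(mv) ∝ 1/m.
λ_e/λ_n = m_n/m_e = 1.675 × 10⁻²⁷/9.109 × 10⁻³¹ = 1840.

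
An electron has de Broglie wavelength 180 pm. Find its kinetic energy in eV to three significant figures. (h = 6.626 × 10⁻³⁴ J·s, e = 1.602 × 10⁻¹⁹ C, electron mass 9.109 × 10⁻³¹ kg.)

p = h/λ = 6.626 × 10⁻³⁴ / 1.800 × 10⁻¹⁰ = 3.681 × 10⁻²⁴ kg·m/s.
KE = p²/(2m) = (3.681 × 10⁻²⁴)² / (2 × 9.109 × 10⁻³¹) = 7.438 × 10⁻¹⁸ J = 46.4 eV.

KE = 46.4 eV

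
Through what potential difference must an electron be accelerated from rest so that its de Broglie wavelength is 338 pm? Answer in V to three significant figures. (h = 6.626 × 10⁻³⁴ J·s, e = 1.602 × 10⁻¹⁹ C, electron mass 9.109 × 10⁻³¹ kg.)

V = 13.2 V

p = h/λ = 6.626 × 10⁻³⁴ / 3.380 × 10⁻¹⁰ = 1.960 × 10⁻²⁴ kg·m/s.
KE = p²/(2m) = 2.109 × 10⁻¹⁸ J.
V = KE/e = 2.109 × 10⁻¹⁸ / (1.602 × 10⁻¹⁹) = 13.2 V.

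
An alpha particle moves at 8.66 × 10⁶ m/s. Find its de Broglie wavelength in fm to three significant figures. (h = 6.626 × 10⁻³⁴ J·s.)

λ = 11.5 fm

p = mv = 6.645 × 10⁻²⁷ × 8.66 × 10⁶ = 5.755 × 10⁻²⁰ kg·m/s.
λ = h/p = 6.626 × 10⁻³⁴ / 5.755 × 10⁻²⁰ = 1.15 × 10⁻¹⁴ m = 11.5 fm.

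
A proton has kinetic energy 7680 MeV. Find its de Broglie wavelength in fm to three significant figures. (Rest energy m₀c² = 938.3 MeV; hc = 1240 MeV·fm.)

λ = 0.145 fm

Total energy E = KE + m₀c² = 7680 + 938.3 = 8618.3 MeV.
(pc)² = E² − (m₀c²)² = (8618.3)² − (938.3)² = 7.339 × 10⁷ MeV², so pc = 8567 MeV.
λ = hc/(pc) = 1240 MeV·fm / 8567 MeV = 0.145 fm.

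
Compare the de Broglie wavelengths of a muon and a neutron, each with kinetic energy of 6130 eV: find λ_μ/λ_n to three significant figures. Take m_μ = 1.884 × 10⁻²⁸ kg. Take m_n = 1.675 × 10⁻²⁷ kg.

At fixed KE, p = √(2mKE) so λ = h/p ∝ 1/√m.
λ_μ/λ_n = √(m_n/m_μ) = √(1.675 × 10⁻²⁷/1.884 × 10⁻²⁸) = √(8.891) = 2.98.

λ_μ/λ_n = 2.98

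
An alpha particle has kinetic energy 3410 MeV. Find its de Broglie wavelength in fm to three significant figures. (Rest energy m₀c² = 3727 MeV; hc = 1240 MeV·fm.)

λ = 0.204 fm

Total energy E = KE + m₀c² = 3410 + 3727 = 7137 MeV.
(pc)² = E² − (m₀c²)² = (7137)² − (3727)² = 3.705 × 10⁷ MeV², so pc = 6087 MeV.
λ = hc/(pc) = 1240 MeV·fm / 6087 MeV = 0.204 fm.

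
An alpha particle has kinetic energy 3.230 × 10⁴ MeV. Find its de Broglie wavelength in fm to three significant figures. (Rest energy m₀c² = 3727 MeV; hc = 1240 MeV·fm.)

Total energy E = KE + m₀c² = 3.230 × 10⁴ + 3727 = 36027 MeV.
(pc)² = E² − (m₀c²)² = (36027)² − (3727)² = 1.284 × 10⁹ MeV², so pc = 3.583 × 10⁴ MeV.
λ = hc/(pc) = 1240 MeV·fm / 3.583 × 10⁴ MeV = 0.0346 fm.

λ = 0.0346 fm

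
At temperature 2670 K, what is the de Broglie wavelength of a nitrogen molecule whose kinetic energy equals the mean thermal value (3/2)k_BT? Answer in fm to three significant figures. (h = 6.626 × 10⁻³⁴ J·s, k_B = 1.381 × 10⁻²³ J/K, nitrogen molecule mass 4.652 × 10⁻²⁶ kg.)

λ = 9240 fm

KE = (3/2)k_BT = 1.5 × 1.381 × 10⁻²³ × 2670 = 5.531 × 10⁻²⁰ J.
p = √(2mKE) = √(2 × 4.652 × 10⁻²⁶ × 5.531 × 10⁻²⁰) = 7.174 × 10⁻²³ kg·m/s.
λ = h/p = 9.24 × 10⁻¹² m = 9240 fm.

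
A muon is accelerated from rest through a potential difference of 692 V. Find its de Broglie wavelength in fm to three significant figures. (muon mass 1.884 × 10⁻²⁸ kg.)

KE = eV = 1.602 × 10⁻¹⁹ × 692.0 = 1.109 × 10⁻¹⁶ J.
p = √(2mKE) = √(2 × 1.884 × 10⁻²⁸ × 1.109 × 10⁻¹⁶) = 2.044 × 10⁻²² kg·m/s.
λ = h/p = 6.626 × 10⁻³⁴ / 2.044 × 10⁻²² = 3.24 × 10⁻¹² m = 3240 fm.

λ = 3240 fm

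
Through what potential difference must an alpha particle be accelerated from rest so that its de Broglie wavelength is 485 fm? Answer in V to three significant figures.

p = h/λ = 6.626 × 10⁻³⁴ / 4.850 × 10⁻¹³ = 1.366 × 10⁻²¹ kg·m/s.
KE = p²/(2m) = 1.404 × 10⁻¹⁶ J.
V = KE/2e = 1.404 × 10⁻¹⁶ / (2 × 1.602 × 10⁻¹⁹) = 438 V.

V = 438 V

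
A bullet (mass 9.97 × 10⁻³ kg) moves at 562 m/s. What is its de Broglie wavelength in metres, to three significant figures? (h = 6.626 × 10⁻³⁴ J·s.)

λ = 1.18 × 10⁻³⁴ m

p = mv = 9.97 × 10⁻³ × 562 = 5.603 kg·m/s.
λ = h/p = 6.626 × 10⁻³⁴ / 5.603 = 1.18 × 10⁻³⁴ m.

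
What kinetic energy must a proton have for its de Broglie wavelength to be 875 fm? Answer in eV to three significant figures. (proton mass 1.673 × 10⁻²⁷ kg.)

p = h/λ = 6.626 × 10⁻³⁴ / 8.750 × 10⁻¹³ = 7.573 × 10⁻²² kg·m/s.
KE = p²/(2m) = (7.573 × 10⁻²²)² / (2 × 1.673 × 10⁻²⁷) = 1.714 × 10⁻¹⁶ J = 1070 eV.

KE = 1070 eV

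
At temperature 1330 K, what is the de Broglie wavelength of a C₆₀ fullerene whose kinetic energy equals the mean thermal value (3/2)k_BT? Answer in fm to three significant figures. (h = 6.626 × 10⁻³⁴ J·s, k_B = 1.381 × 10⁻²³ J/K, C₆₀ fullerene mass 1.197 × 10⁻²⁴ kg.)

KE = (3/2)k_BT = 1.5 × 1.381 × 10⁻²³ × 1330 = 2.755 × 10⁻²⁰ J.
p = √(2mKE) = √(2 × 1.197 × 10⁻²⁴ × 2.755 × 10⁻²⁰) = 2.568 × 10⁻²² kg·m/s.
λ = h/p = 2.58 × 10⁻¹² m = 2580 fm.

λ = 2580 fm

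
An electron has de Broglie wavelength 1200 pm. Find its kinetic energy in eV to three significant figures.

p = h/λ = 6.626 × 10⁻³⁴ / 1.200 × 10⁻⁹ = 5.522 × 10⁻²⁵ kg·m/s.
KE = p²/(2m) = (5.522 × 10⁻²⁵)² / (2 × 9.109 × 10⁻³¹) = 1.674 × 10⁻¹⁹ J = 1.04 eV.

KE = 1.04 eV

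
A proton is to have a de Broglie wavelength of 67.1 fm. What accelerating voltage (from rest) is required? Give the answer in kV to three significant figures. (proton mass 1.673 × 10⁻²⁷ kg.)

p = h/λ = 6.626 × 10⁻³⁴ / 6.710 × 10⁻¹⁴ = 9.875 × 10⁻²¹ kg·m/s.
KE = p²/(2m) = 2.914 × 10⁻¹⁴ J.
V = KE/e = 2.914 × 10⁻¹⁴ / (1.602 × 10⁻¹⁹) = 182 kV.

V = 182 kV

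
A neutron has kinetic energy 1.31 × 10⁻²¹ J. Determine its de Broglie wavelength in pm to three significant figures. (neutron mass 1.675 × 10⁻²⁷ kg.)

p = √(2mKE) = √(2 × 1.675 × 10⁻²⁷ × 1.310 × 10⁻²¹) = 2.095 × 10⁻²⁴ kg·m/s.
λ = h/p = 6.626 × 10⁻³⁴ / 2.095 × 10⁻²⁴ = 3.16 × 10⁻¹⁰ m = 316 pm.

λ = 316 pm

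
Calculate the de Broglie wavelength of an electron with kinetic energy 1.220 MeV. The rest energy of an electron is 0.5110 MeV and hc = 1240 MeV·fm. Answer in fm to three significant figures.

Total energy E = KE + m₀c² = 1.220 + 0.5110 = 1.7310 MeV.
(pc)² = E² − (m₀c²)² = (1.7310)² − (0.5110)² = 2.735 MeV², so pc = 1.654 MeV.
λ = hc/(pc) = 1240 MeV·fm / 1.654 MeV = 750 fm.

λ = 750 fm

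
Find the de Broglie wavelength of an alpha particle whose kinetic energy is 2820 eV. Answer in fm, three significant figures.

λ = 270 fm

KE = 2820 eV = 4.518 × 10⁻¹⁶ J.
p = √(2mKE) = √(2 × 6.645 × 10⁻²⁷ × 4.518 × 10⁻¹⁶) = 2.450 × 10⁻²¹ kg·m/s.
λ = h/p = 6.626 × 10⁻³⁴ / 2.450 × 10⁻²¹ = 2.70 × 10⁻¹³ m = 270 fm.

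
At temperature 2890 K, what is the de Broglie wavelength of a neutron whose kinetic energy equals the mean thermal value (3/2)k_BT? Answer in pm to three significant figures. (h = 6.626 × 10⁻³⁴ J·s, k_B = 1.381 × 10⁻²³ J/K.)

KE = (3/2)k_BT = 1.5 × 1.381 × 10⁻²³ × 2890 = 5.987 × 10⁻²⁰ J.
p = √(2mKE) = √(2 × 1.675 × 10⁻²⁷ × 5.987 × 10⁻²⁰) = 1.416 × 10⁻²³ kg·m/s.
λ = h/p = 4.68 × 10⁻¹¹ m = 46.8 pm.

λ = 46.8 pm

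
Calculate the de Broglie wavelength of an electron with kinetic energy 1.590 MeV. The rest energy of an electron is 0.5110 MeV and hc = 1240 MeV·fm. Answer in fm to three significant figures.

λ = 608 fm

Total energy E = KE + m₀c² = 1.590 + 0.5110 = 2.1010 MeV.
(pc)² = E² − (m₀c²)² = (2.1010)² − (0.5110)² = 4.153 MeV², so pc = 2.038 MeV.
λ = hc/(pc) = 1240 MeV·fm / 2.038 MeV = 608 fm.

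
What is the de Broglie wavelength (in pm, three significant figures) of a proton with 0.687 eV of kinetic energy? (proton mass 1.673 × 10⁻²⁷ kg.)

KE = 0.687 eV = 1.101 × 10⁻¹⁹ J.
p = √(2mKE) = √(2 × 1.673 × 10⁻²⁷ × 1.101 × 10⁻¹⁹) = 1.919 × 10⁻²³ kg·m/s.
λ = h/p = 6.626 × 10⁻³⁴ / 1.919 × 10⁻²³ = 3.45 × 10⁻¹¹ m = 34.5 pm.

λ = 34.5 pm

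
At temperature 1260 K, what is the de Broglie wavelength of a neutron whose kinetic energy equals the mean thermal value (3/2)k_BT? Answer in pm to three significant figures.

KE = (3/2)k_BT = 1.5 × 1.381 × 10⁻²³ × 1260 = 2.610 × 10⁻²⁰ J.
p = √(2mKE) = √(2 × 1.675 × 10⁻²⁷ × 2.610 × 10⁻²⁰) = 9.351 × 10⁻²⁴ kg·m/s.
λ = h/p = 7.09 × 10⁻¹¹ m = 70.9 pm.

λ = 70.9 pm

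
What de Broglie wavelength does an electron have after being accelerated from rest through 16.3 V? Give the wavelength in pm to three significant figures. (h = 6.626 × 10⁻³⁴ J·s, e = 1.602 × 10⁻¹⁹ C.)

λ = 304 pm

KE = eV = 1.602 × 10⁻¹⁹ × 16.30 = 2.611 × 10⁻¹⁸ J.
p = √(2mKE) = √(2 × 9.109 × 10⁻³¹ × 2.611 × 10⁻¹⁸) = 2.181 × 10⁻²⁴ kg·m/s.
λ = h/p = 6.626 × 10⁻³⁴ / 2.181 × 10⁻²⁴ = 3.04 × 10⁻¹⁰ m = 304 pm.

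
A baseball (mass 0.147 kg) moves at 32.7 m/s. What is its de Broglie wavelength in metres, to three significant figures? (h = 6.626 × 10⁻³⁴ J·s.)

p = mv = 0.147 × 32.7 = 4.807 kg·m/s.
λ = h/p = 6.626 × 10⁻³⁴ / 4.807 = 1.38 × 10⁻³⁴ m.

λ = 1.38 × 10⁻³⁴ m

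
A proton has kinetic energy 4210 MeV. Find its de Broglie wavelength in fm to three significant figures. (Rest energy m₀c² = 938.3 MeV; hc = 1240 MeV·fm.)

Total energy E = KE + m₀c² = 4210 + 938.3 = 5148.3 MeV.
(pc)² = E² − (m₀c²)² = (5148.3)² − (938.3)² = 2.562 × 10⁷ MeV², so pc = 5062 MeV.
λ = hc/(pc) = 1240 MeV·fm / 5062 MeV = 0.245 fm.

λ = 0.245 fm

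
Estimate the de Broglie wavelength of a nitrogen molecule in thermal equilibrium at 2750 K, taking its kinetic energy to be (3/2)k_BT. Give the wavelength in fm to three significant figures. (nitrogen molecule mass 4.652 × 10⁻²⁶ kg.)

λ = 9100 fm

KE = (3/2)k_BT = 1.5 × 1.381 × 10⁻²³ × 2750 = 5.697 × 10⁻²⁰ J.
p = √(2mKE) = √(2 × 4.652 × 10⁻²⁶ × 5.697 × 10⁻²⁰) = 7.280 × 10⁻²³ kg·m/s.
λ = h/p = 9.10 × 10⁻¹² m = 9100 fm.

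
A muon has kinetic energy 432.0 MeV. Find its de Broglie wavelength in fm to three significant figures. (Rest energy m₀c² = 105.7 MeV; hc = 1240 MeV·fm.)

λ = 2.35 fm

Total energy E = KE + m₀c² = 432.0 + 105.7 = 537.7 MeV.
(pc)² = E² − (m₀c²)² = (537.7)² − (105.7)² = 2.779 × 10⁵ MeV², so pc = 527.2 MeV.
λ = hc/(pc) = 1240 MeV·fm / 527.2 MeV = 2.35 fm.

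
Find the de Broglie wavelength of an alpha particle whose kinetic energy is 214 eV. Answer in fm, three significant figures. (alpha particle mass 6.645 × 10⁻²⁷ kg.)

λ = 982 fm

KE = 214 eV = 3.428 × 10⁻¹⁷ J.
p = √(2mKE) = √(2 × 6.645 × 10⁻²⁷ × 3.428 × 10⁻¹⁷) = 6.750 × 10⁻²² kg·m/s.
λ = h/p = 6.626 × 10⁻³⁴ / 6.750 × 10⁻²² = 9.82 × 10⁻¹³ m = 982 fm.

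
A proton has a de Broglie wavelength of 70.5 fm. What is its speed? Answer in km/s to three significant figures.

v = 5620 km/s

p = h/λ = 6.626 × 10⁻³⁴ / 7.050 × 10⁻¹⁴ = 9.399 × 10⁻²¹ kg·m/s.
v = p/m = 9.399 × 10⁻²¹ / 1.673 × 10⁻²⁷ = 5.62 × 10⁶ m/s = 5620 km/s.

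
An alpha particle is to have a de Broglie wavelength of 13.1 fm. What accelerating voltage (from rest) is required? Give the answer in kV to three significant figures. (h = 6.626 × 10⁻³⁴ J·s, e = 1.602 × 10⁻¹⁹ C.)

p = h/λ = 6.626 × 10⁻³⁴ / 1.310 × 10⁻¹⁴ = 5.058 × 10⁻²⁰ kg·m/s.
KE = p²/(2m) = 1.925 × 10⁻¹³ J.
V = KE/2e = 1.925 × 10⁻¹³ / (2 × 1.602 × 10⁻¹⁹) = 601 kV.

V = 601 kV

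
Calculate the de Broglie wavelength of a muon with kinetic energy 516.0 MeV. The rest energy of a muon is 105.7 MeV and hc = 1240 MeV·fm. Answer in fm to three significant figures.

λ = 2.02 fm

Total energy E = KE + m₀c² = 516.0 + 105.7 = 621.7 MeV.
(pc)² = E² − (m₀c²)² = (621.7)² − (105.7)² = 3.753 × 10⁵ MeV², so pc = 612.6 MeV.
λ = hc/(pc) = 1240 MeV·fm / 612.6 MeV = 2.02 fm.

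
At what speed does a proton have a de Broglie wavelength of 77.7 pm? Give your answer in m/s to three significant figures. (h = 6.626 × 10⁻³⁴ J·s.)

v = 5100 m/s

p = h/λ = 6.626 × 10⁻³⁴ / 7.770 × 10⁻¹¹ = 8.528 × 10⁻²⁴ kg·m/s.
v = p/m = 8.528 × 10⁻²⁴ / 1.673 × 10⁻²⁷ = 5.10 × 10³ m/s = 5100 m/s.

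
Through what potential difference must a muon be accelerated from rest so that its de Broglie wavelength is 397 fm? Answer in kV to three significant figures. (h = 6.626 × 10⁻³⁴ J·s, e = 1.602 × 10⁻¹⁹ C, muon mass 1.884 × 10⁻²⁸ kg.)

p = h/λ = 6.626 × 10⁻³⁴ / 3.970 × 10⁻¹³ = 1.669 × 10⁻²¹ kg·m/s.
KE = p²/(2m) = 7.393 × 10⁻¹⁵ J.
V = KE/e = 7.393 × 10⁻¹⁵ / (1.602 × 10⁻¹⁹) = 46.1 kV.

V = 46.1 kV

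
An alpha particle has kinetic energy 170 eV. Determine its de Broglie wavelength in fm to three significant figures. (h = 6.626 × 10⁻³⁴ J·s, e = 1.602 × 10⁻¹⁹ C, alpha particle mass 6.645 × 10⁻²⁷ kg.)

KE = 170 eV = 2.723 × 10⁻¹⁷ J.
p = √(2mKE) = √(2 × 6.645 × 10⁻²⁷ × 2.723 × 10⁻¹⁷) = 6.016 × 10⁻²² kg·m/s.
λ = h/p = 6.626 × 10⁻³⁴ / 6.016 × 10⁻²² = 1.10 × 10⁻¹² m = 1100 fm.

λ = 1100 fm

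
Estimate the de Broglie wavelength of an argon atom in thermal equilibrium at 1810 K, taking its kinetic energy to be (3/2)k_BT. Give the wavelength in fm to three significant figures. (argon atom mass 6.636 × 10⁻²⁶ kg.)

KE = (3/2)k_BT = 1.5 × 1.381 × 10⁻²³ × 1810 = 3.749 × 10⁻²⁰ J.
p = √(2mKE) = √(2 × 6.636 × 10⁻²⁶ × 3.749 × 10⁻²⁰) = 7.054 × 10⁻²³ kg·m/s.
λ = h/p = 9.39 × 10⁻¹² m = 9390 fm.

λ = 9390 fm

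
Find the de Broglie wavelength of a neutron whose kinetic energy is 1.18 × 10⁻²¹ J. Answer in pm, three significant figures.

p = √(2mKE) = √(2 × 1.675 × 10⁻²⁷ × 1.180 × 10⁻²¹) = 1.988 × 10⁻²⁴ kg·m/s.
λ = h/p = 6.626 × 10⁻³⁴ / 1.988 × 10⁻²⁴ = 3.33 × 10⁻¹⁰ m = 333 pm.

λ = 333 pm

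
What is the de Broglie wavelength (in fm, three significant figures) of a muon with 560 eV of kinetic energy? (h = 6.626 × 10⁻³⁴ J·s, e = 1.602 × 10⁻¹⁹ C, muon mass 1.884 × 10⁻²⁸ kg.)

λ = 3600 fm

KE = 560 eV = 8.971 × 10⁻¹⁷ J.
p = √(2mKE) = √(2 × 1.884 × 10⁻²⁸ × 8.971 × 10⁻¹⁷) = 1.839 × 10⁻²² kg·m/s.
λ = h/p = 6.626 × 10⁻³⁴ / 1.839 × 10⁻²² = 3.60 × 10⁻¹² m = 3600 fm.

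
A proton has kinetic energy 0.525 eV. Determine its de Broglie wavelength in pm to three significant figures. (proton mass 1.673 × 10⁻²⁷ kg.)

λ = 39.5 pm

KE = 0.525 eV = 8.411 × 10⁻²⁰ J.
p = √(2mKE) = √(2 × 1.673 × 10⁻²⁷ × 8.411 × 10⁻²⁰) = 1.678 × 10⁻²³ kg·m/s.
λ = h/p = 6.626 × 10⁻³⁴ / 1.678 × 10⁻²³ = 3.95 × 10⁻¹¹ m = 39.5 pm.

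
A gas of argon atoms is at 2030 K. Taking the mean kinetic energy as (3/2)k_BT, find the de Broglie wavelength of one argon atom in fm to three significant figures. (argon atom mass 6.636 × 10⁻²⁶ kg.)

λ = 8870 fm

KE = (3/2)k_BT = 1.5 × 1.381 × 10⁻²³ × 2030 = 4.205 × 10⁻²⁰ J.
p = √(2mKE) = √(2 × 6.636 × 10⁻²⁶ × 4.205 × 10⁻²⁰) = 7.471 × 10⁻²³ kg·m/s.
λ = h/p = 8.87 × 10⁻¹² m = 8870 fm.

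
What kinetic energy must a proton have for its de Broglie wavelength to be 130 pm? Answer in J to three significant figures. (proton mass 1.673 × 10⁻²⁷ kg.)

p = h/λ = 6.626 × 10⁻³⁴ / 1.300 × 10⁻¹⁰ = 5.097 × 10⁻²⁴ kg·m/s.
KE = p²/(2m) = (5.097 × 10⁻²⁴)² / (2 × 1.673 × 10⁻²⁷) = 7.764 × 10⁻²¹ J = 7.76 × 10⁻²¹ J.

KE = 7.76 × 10⁻²¹ J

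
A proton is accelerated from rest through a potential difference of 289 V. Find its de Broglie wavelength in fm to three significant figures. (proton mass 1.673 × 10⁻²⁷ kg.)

λ = 1680 fm

KE = eV = 1.602 × 10⁻¹⁹ × 289.0 = 4.630 × 10⁻¹⁷ J.
p = √(2mKE) = √(2 × 1.673 × 10⁻²⁷ × 4.630 × 10⁻¹⁷) = 3.936 × 10⁻²² kg·m/s.
λ = h/p = 6.626 × 10⁻³⁴ / 3.936 × 10⁻²² = 1.68 × 10⁻¹² m = 1680 fm.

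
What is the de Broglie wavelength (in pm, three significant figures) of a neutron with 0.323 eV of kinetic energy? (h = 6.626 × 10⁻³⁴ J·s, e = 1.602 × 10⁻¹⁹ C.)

λ = 50.3 pm

KE = 0.323 eV = 5.174 × 10⁻²⁰ J.
p = √(2mKE) = √(2 × 1.675 × 10⁻²⁷ × 5.174 × 10⁻²⁰) = 1.317 × 10⁻²³ kg·m/s.
λ = h/p = 6.626 × 10⁻³⁴ / 1.317 × 10⁻²³ = 5.03 × 10⁻¹¹ m = 50.3 pm.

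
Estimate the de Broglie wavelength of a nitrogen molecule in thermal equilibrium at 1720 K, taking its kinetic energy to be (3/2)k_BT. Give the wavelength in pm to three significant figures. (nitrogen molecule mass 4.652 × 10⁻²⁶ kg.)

λ = 11.5 pm

KE = (3/2)k_BT = 1.5 × 1.381 × 10⁻²³ × 1720 = 3.563 × 10⁻²⁰ J.
p = √(2mKE) = √(2 × 4.652 × 10⁻²⁶ × 3.563 × 10⁻²⁰) = 5.758 × 10⁻²³ kg·m/s.
λ = h/p = 1.15 × 10⁻¹¹ m = 11.5 pm.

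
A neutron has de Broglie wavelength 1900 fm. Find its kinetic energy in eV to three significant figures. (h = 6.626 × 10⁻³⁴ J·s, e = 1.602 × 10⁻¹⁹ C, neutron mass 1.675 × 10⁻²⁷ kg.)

p = h/λ = 6.626 × 10⁻³⁴ / 1.900 × 10⁻¹² = 3.487 × 10⁻²² kg·m/s.
KE = p²/(2m) = (3.487 × 10⁻²²)² / (2 × 1.675 × 10⁻²⁷) = 3.630 × 10⁻¹⁷ J = 227 eV.

KE = 227 eV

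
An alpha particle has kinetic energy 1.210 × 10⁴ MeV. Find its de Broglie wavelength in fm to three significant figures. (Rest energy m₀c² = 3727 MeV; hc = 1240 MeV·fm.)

Total energy E = KE + m₀c² = 1.210 × 10⁴ + 3727 = 15827 MeV.
(pc)² = E² − (m₀c²)² = (15827)² − (3727)² = 2.366 × 10⁸ MeV², so pc = 1.538 × 10⁴ MeV.
λ = hc/(pc) = 1240 MeV·fm / 1.538 × 10⁴ MeV = 0.0806 fm.

λ = 0.0806 fm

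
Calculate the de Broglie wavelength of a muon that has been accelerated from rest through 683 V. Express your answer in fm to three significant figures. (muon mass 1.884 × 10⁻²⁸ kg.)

λ = 3260 fm

KE = eV = 1.602 × 10⁻¹⁹ × 683.0 = 1.094 × 10⁻¹⁶ J.
p = √(2mKE) = √(2 × 1.884 × 10⁻²⁸ × 1.094 × 10⁻¹⁶) = 2.030 × 10⁻²² kg·m/s.
λ = h/p = 6.626 × 10⁻³⁴ / 2.030 × 10⁻²² = 3.26 × 10⁻¹² m = 3260 fm.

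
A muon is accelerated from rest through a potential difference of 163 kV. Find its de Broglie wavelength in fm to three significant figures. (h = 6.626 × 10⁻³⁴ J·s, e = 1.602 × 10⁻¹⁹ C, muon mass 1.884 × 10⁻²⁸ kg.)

λ = 211 fm

KE = eV = 1.602 × 10⁻¹⁹ × 1.630 × 10⁵ = 2.611 × 10⁻¹⁴ J.
p = √(2mKE) = √(2 × 1.884 × 10⁻²⁸ × 2.611 × 10⁻¹⁴) = 3.137 × 10⁻²¹ kg·m/s.
λ = h/p = 6.626 × 10⁻³⁴ / 3.137 × 10⁻²¹ = 2.11 × 10⁻¹³ m = 211 fm.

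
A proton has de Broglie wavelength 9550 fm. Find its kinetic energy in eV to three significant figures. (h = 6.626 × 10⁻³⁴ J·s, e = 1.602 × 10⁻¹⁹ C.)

p = h/λ = 6.626 × 10⁻³⁴ / 9.550 × 10⁻¹² = 6.938 × 10⁻²³ kg·m/s.
KE = p²/(2m) = (6.938 × 10⁻²³)² / (2 × 1.673 × 10⁻²⁷) = 1.439 × 10⁻¹⁸ J = 8.98 eV.

KE = 8.98 eV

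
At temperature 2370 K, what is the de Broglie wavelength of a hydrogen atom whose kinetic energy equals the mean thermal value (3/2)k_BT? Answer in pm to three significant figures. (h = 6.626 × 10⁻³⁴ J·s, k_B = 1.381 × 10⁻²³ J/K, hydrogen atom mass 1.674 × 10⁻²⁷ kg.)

KE = (3/2)k_BT = 1.5 × 1.381 × 10⁻²³ × 2370 = 4.909 × 10⁻²⁰ J.
p = √(2mKE) = √(2 × 1.674 × 10⁻²⁷ × 4.909 × 10⁻²⁰) = 1.282 × 10⁻²³ kg·m/s.
λ = h/p = 5.17 × 10⁻¹¹ m = 51.7 pm.

λ = 51.7 pm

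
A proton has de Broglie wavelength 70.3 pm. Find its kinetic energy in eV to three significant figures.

KE = 0.166 eV

p = h/λ = 6.626 × 10⁻³⁴ / 7.030 × 10⁻¹¹ = 9.425 × 10⁻²⁴ kg·m/s.
KE = p²/(2m) = (9.425 × 10⁻²⁴)² / (2 × 1.673 × 10⁻²⁷) = 2.655 × 10⁻²⁰ J = 0.166 eV.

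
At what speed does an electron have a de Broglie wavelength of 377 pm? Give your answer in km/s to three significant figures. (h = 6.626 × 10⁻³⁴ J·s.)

p = h/λ = 6.626 × 10⁻³⁴ / 3.770 × 10⁻¹⁰ = 1.758 × 10⁻²⁴ kg·m/s.
v = p/m = 1.758 × 10⁻²⁴ / 9.109 × 10⁻³¹ = 1.93 × 10⁶ m/s = 1930 km/s.

v = 1930 km/s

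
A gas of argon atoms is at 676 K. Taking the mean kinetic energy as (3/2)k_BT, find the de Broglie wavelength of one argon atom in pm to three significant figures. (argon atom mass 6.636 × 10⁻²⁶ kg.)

λ = 15.4 pm

KE = (3/2)k_BT = 1.5 × 1.381 × 10⁻²³ × 676 = 1.400 × 10⁻²⁰ J.
p = √(2mKE) = √(2 × 6.636 × 10⁻²⁶ × 1.400 × 10⁻²⁰) = 4.311 × 10⁻²³ kg·m/s.
λ = h/p = 1.54 × 10⁻¹¹ m = 15.4 pm.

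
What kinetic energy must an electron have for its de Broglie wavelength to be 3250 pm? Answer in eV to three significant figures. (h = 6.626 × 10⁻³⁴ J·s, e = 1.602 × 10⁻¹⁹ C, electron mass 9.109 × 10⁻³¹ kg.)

p = h/λ = 6.626 × 10⁻³⁴ / 3.250 × 10⁻⁹ = 2.039 × 10⁻²⁵ kg·m/s.
KE = p²/(2m) = (2.039 × 10⁻²⁵)² / (2 × 9.109 × 10⁻³¹) = 2.282 × 10⁻²⁰ J = 0.142 eV.

KE = 0.142 eV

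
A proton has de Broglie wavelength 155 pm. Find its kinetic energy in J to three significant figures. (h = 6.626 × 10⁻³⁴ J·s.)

p = h/λ = 6.626 × 10⁻³⁴ / 1.550 × 10⁻¹⁰ = 4.275 × 10⁻²⁴ kg·m/s.
KE = p²/(2m) = (4.275 × 10⁻²⁴)² / (2 × 1.673 × 10⁻²⁷) = 5.462 × 10⁻²¹ J = 5.46 × 10⁻²¹ J.

KE = 5.46 × 10⁻²¹ J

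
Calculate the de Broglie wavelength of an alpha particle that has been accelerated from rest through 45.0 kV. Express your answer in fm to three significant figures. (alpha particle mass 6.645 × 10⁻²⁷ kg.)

KE = 2eV = 2 × 1.602 × 10⁻¹⁹ × 4.500 × 10⁴ = 1.442 × 10⁻¹⁴ J.
p = √(2mKE) = √(2 × 6.645 × 10⁻²⁷ × 1.442 × 10⁻¹⁴) = 1.384 × 10⁻²⁰ kg·m/s.
λ = h/p = 6.626 × 10⁻³⁴ / 1.384 × 10⁻²⁰ = 4.79 × 10⁻¹⁴ m = 47.9 fm.

λ = 47.9 fm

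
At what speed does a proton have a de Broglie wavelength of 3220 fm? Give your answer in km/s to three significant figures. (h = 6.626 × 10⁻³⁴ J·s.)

v = 123 km/s

p = h/λ = 6.626 × 10⁻³⁴ / 3.220 × 10⁻¹² = 2.058 × 10⁻²² kg·m/s.
v = p/m = 2.058 × 10⁻²² / 1.673 × 10⁻²⁷ = 1.23 × 10⁵ m/s = 123 km/s.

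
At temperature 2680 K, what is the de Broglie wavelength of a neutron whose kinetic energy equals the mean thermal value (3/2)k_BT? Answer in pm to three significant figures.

λ = 48.6 pm

KE = (3/2)k_BT = 1.5 × 1.381 × 10⁻²³ × 2680 = 5.552 × 10⁻²⁰ J.
p = √(2mKE) = √(2 × 1.675 × 10⁻²⁷ × 5.552 × 10⁻²⁰) = 1.364 × 10⁻²³ kg·m/s.
λ = h/p = 4.86 × 10⁻¹¹ m = 48.6 pm.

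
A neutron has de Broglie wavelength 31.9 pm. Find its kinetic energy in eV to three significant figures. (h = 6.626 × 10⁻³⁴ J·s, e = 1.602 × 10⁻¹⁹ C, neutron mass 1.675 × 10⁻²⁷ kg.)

KE = 0.804 eV

p = h/λ = 6.626 × 10⁻³⁴ / 3.190 × 10⁻¹¹ = 2.077 × 10⁻²³ kg·m/s.
KE = p²/(2m) = (2.077 × 10⁻²³)² / (2 × 1.675 × 10⁻²⁷) = 1.288 × 10⁻¹⁹ J = 0.804 eV.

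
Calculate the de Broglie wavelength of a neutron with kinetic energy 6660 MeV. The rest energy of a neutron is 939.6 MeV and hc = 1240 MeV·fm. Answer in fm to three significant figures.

λ = 0.164 fm

Total energy E = KE + m₀c² = 6660 + 939.6 = 7599.6 MeV.
(pc)² = E² − (m₀c²)² = (7599.6)² − (939.6)² = 5.687 × 10⁷ MeV², so pc = 7541 MeV.
λ = hc/(pc) = 1240 MeV·fm / 7541 MeV = 0.164 fm.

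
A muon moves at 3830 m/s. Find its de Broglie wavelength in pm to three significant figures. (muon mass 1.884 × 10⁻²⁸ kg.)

p = mv = 1.884 × 10⁻²⁸ × 3830 = 7.216 × 10⁻²⁵ kg·m/s.
λ = h/p = 6.626 × 10⁻³⁴ / 7.216 × 10⁻²⁵ = 9.18 × 10⁻¹⁰ m = 918 pm.

λ = 918 pm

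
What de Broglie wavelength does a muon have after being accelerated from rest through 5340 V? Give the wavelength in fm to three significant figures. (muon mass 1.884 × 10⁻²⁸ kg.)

λ = 1170 fm

KE = eV = 1.602 × 10⁻¹⁹ × 5340 = 8.555 × 10⁻¹⁶ J.
p = √(2mKE) = √(2 × 1.884 × 10⁻²⁸ × 8.555 × 10⁻¹⁶) = 5.678 × 10⁻²² kg·m/s.
λ = h/p = 6.626 × 10⁻³⁴ / 5.678 × 10⁻²² = 1.17 × 10⁻¹² m = 1170 fm.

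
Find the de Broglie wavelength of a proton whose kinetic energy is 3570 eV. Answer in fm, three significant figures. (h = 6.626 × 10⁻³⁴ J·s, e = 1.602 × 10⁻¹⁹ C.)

λ = 479 fm

KE = 3570 eV = 5.719 × 10⁻¹⁶ J.
p = √(2mKE) = √(2 × 1.673 × 10⁻²⁷ × 5.719 × 10⁻¹⁶) = 1.383 × 10⁻²¹ kg·m/s.
λ = h/p = 6.626 × 10⁻³⁴ / 1.383 × 10⁻²¹ = 4.79 × 10⁻¹³ m = 479 fm.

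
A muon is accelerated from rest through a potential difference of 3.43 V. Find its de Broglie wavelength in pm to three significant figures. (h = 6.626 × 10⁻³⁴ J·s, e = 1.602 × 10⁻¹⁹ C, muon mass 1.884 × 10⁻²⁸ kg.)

KE = eV = 1.602 × 10⁻¹⁹ × 3.430 = 5.495 × 10⁻¹⁹ J.
p = √(2mKE) = √(2 × 1.884 × 10⁻²⁸ × 5.495 × 10⁻¹⁹) = 1.439 × 10⁻²³ kg·m/s.
λ = h/p = 6.626 × 10⁻³⁴ / 1.439 × 10⁻²³ = 4.60 × 10⁻¹¹ m = 46.0 pm.

λ = 46.0 pm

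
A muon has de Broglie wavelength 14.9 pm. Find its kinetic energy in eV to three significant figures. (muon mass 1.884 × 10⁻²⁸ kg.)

KE = 32.8 eV

p = h/λ = 6.626 × 10⁻³⁴ / 1.490 × 10⁻¹¹ = 4.447 × 10⁻²³ kg·m/s.
KE = p²/(2m) = (4.447 × 10⁻²³)² / (2 × 1.884 × 10⁻²⁸) = 5.248 × 10⁻¹⁸ J = 32.8 eV.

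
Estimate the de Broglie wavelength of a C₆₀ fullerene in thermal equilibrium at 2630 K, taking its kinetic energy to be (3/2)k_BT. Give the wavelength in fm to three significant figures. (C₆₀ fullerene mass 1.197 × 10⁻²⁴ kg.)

KE = (3/2)k_BT = 1.5 × 1.381 × 10⁻²³ × 2630 = 5.448 × 10⁻²⁰ J.
p = √(2mKE) = √(2 × 1.197 × 10⁻²⁴ × 5.448 × 10⁻²⁰) = 3.611 × 10⁻²² kg·m/s.
λ = h/p = 1.83 × 10⁻¹² m = 1830 fm.

λ = 1830 fm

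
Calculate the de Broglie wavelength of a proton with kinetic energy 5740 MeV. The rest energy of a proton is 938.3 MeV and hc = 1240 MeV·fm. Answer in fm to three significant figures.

Total energy E = KE + m₀c² = 5740 + 938.3 = 6678.3 MeV.
(pc)² = E² − (m₀c²)² = (6678.3)² − (938.3)² = 4.372 × 10⁷ MeV², so pc = 6612 MeV.
λ = hc/(pc) = 1240 MeV·fm / 6612 MeV = 0.188 fm.

λ = 0.188 fm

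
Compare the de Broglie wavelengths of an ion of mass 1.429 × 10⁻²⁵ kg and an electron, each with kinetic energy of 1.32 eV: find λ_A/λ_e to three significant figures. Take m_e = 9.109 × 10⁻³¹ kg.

λ_A/λ_e = 2.52 × 10⁻³

At fixed KE, p = √(2mKE) so λ = h/p ∝ 1/√m.
λ_A/λ_e = √(m_e/m_A) = √(9.109 × 10⁻³¹/1.429 × 10⁻²⁵) = √(6.374 × 10⁻⁶) = 2.52 × 10⁻³.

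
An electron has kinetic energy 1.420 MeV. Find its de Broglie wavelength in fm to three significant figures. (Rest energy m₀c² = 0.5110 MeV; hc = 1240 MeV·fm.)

Total energy E = KE + m₀c² = 1.420 + 0.5110 = 1.9310 MeV.
(pc)² = E² − (m₀c²)² = (1.9310)² − (0.5110)² = 3.468 MeV², so pc = 1.862 MeV.
λ = hc/(pc) = 1240 MeV·fm / 1.862 MeV = 666 fm.

λ = 666 fm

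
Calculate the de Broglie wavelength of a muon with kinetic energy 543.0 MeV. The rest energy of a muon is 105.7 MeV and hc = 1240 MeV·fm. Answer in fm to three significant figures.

Total energy E = KE + m₀c² = 543.0 + 105.7 = 648.7 MeV.
(pc)² = E² − (m₀c²)² = (648.7)² − (105.7)² = 4.096 × 10⁵ MeV², so pc = 640.0 MeV.
λ = hc/(pc) = 1240 MeV·fm / 640.0 MeV = 1.94 fm.

λ = 1.94 fm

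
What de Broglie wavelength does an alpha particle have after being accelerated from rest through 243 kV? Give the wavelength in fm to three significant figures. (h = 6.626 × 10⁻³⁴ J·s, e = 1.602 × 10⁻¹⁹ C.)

KE = 2eV = 2 × 1.602 × 10⁻¹⁹ × 2.430 × 10⁵ = 7.786 × 10⁻¹⁴ J.
p = √(2mKE) = √(2 × 6.645 × 10⁻²⁷ × 7.786 × 10⁻¹⁴) = 3.217 × 10⁻²⁰ kg·m/s.
λ = h/p = 6.626 × 10⁻³⁴ / 3.217 × 10⁻²⁰ = 2.06 × 10⁻¹⁴ m = 20.6 fm.

λ = 20.6 fm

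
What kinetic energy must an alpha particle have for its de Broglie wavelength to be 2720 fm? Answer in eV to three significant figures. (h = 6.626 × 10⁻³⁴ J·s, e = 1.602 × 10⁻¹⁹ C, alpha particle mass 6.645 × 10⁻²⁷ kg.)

KE = 27.9 eV

p = h/λ = 6.626 × 10⁻³⁴ / 2.720 × 10⁻¹² = 2.436 × 10⁻²² kg·m/s.
KE = p²/(2m) = (2.436 × 10⁻²²)² / (2 × 6.645 × 10⁻²⁷) = 4.465 × 10⁻¹⁸ J = 27.9 eV.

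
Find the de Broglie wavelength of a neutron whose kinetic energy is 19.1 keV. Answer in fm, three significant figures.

λ = 207 fm

KE = 19.1 keV = 3.060 × 10⁻¹⁵ J.
p = √(2mKE) = √(2 × 1.675 × 10⁻²⁷ × 3.060 × 10⁻¹⁵) = 3.202 × 10⁻²¹ kg·m/s.
λ = h/p = 6.626 × 10⁻³⁴ / 3.202 × 10⁻²¹ = 2.07 × 10⁻¹³ m = 207 fm.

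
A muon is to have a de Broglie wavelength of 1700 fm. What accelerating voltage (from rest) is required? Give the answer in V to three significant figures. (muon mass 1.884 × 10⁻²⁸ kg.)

p = h/λ = 6.626 × 10⁻³⁴ / 1.700 × 10⁻¹² = 3.898 × 10⁻²² kg·m/s.
KE = p²/(2m) = 4.032 × 10⁻¹⁶ J.
V = KE/e = 4.032 × 10⁻¹⁶ / (1.602 × 10⁻¹⁹) = 2520 V.

V = 2520 V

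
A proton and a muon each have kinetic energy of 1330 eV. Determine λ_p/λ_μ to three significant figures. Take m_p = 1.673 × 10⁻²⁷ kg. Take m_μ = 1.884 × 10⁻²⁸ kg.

λ_p/λ_μ = 0.336

At fixed KE, p = √(2mKE) so λ = h/p ∝ 1/√m.
λ_p/λ_μ = √(m_μ/m_p) = √(1.884 × 10⁻²⁸/1.673 × 10⁻²⁷) = √(0.1126) = 0.336.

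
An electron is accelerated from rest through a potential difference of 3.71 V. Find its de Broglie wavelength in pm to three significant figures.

λ = 637 pm

KE = eV = 1.602 × 10⁻¹⁹ × 3.710 = 5.943 × 10⁻¹⁹ J.
p = √(2mKE) = √(2 × 9.109 × 10⁻³¹ × 5.943 × 10⁻¹⁹) = 1.041 × 10⁻²⁴ kg·m/s.
λ = h/p = 6.626 × 10⁻³⁴ / 1.041 × 10⁻²⁴ = 6.37 × 10⁻¹⁰ m = 637 pm.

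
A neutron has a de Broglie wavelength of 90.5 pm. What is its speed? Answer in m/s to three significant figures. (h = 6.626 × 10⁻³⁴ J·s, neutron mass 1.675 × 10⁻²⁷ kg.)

p = h/λ = 6.626 × 10⁻³⁴ / 9.050 × 10⁻¹¹ = 7.322 × 10⁻²⁴ kg·m/s.
v = p/m = 7.322 × 10⁻²⁴ / 1.675 × 10⁻²⁷ = 4.37 × 10³ m/s = 4370 m/s.

v = 4370 m/s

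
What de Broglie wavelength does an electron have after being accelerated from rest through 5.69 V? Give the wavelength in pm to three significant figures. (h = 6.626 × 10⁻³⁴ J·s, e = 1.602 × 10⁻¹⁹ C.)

λ = 514 pm

KE = eV = 1.602 × 10⁻¹⁹ × 5.690 = 9.115 × 10⁻¹⁹ J.
p = √(2mKE) = √(2 × 9.109 × 10⁻³¹ × 9.115 × 10⁻¹⁹) = 1.289 × 10⁻²⁴ kg·m/s.
λ = h/p = 6.626 × 10⁻³⁴ / 1.289 × 10⁻²⁴ = 5.14 × 10⁻¹⁰ m = 514 pm.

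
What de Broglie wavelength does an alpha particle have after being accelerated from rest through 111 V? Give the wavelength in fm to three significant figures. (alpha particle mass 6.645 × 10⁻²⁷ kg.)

KE = 2eV = 2 × 1.602 × 10⁻¹⁹ × 111.0 = 3.556 × 10⁻¹⁷ J.
p = √(2mKE) = √(2 × 6.645 × 10⁻²⁷ × 3.556 × 10⁻¹⁷) = 6.875 × 10⁻²² kg·m/s.
λ = h/p = 6.626 × 10⁻³⁴ / 6.875 × 10⁻²² = 9.64 × 10⁻¹³ m = 964 fm.

λ = 964 fm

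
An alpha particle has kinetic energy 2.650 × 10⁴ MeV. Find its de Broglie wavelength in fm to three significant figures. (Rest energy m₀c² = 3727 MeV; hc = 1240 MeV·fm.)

Total energy E = KE + m₀c² = 2.650 × 10⁴ + 3727 = 30227 MeV.
(pc)² = E² − (m₀c²)² = (30227)² − (3727)² = 8.998 × 10⁸ MeV², so pc = 3.000 × 10⁴ MeV.
λ = hc/(pc) = 1240 MeV·fm / 3.000 × 10⁴ MeV = 0.0413 fm.

λ = 0.0413 fm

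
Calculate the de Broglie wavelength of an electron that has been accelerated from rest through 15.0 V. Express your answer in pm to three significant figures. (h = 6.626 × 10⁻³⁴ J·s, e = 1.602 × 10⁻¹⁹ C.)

KE = eV = 1.602 × 10⁻¹⁹ × 15.00 = 2.403 × 10⁻¹⁸ J.
p = √(2mKE) = √(2 × 9.109 × 10⁻³¹ × 2.403 × 10⁻¹⁸) = 2.092 × 10⁻²⁴ kg·m/s.
λ = h/p = 6.626 × 10⁻³⁴ / 2.092 × 10⁻²⁴ = 3.17 × 10⁻¹⁰ m = 317 pm.

λ = 317 pm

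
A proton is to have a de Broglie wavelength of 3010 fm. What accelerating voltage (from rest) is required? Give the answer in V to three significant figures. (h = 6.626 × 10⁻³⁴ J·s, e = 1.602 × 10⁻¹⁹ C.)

p = h/λ = 6.626 × 10⁻³⁴ / 3.010 × 10⁻¹² = 2.201 × 10⁻²² kg·m/s.
KE = p²/(2m) = 1.448 × 10⁻¹⁷ J.
V = KE/e = 1.448 × 10⁻¹⁷ / (1.602 × 10⁻¹⁹) = 90.4 V.

V = 90.4 V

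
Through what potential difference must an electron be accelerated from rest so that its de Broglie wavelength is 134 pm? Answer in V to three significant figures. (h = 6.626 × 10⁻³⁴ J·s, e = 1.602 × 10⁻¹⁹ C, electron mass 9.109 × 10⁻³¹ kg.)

p = h/λ = 6.626 × 10⁻³⁴ / 1.340 × 10⁻¹⁰ = 4.945 × 10⁻²⁴ kg·m/s.
KE = p²/(2m) = 1.342 × 10⁻¹⁷ J.
V = KE/e = 1.342 × 10⁻¹⁷ / (1.602 × 10⁻¹⁹) = 83.8 V.

V = 83.8 V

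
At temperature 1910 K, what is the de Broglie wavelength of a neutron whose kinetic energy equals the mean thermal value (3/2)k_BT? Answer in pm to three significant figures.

λ = 57.6 pm

KE = (3/2)k_BT = 1.5 × 1.381 × 10⁻²³ × 1910 = 3.957 × 10⁻²⁰ J.
p = √(2mKE) = √(2 × 1.675 × 10⁻²⁷ × 3.957 × 10⁻²⁰) = 1.151 × 10⁻²³ kg·m/s.
λ = h/p = 5.76 × 10⁻¹¹ m = 57.6 pm.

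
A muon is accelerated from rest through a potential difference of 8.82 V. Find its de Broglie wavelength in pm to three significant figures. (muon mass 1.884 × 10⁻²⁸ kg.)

λ = 28.7 pm

KE = eV = 1.602 × 10⁻¹⁹ × 8.820 = 1.413 × 10⁻¹⁸ J.
p = √(2mKE) = √(2 × 1.884 × 10⁻²⁸ × 1.413 × 10⁻¹⁸) = 2.307 × 10⁻²³ kg·m/s.
λ = h/p = 6.626 × 10⁻³⁴ / 2.307 × 10⁻²³ = 2.87 × 10⁻¹¹ m = 28.7 pm.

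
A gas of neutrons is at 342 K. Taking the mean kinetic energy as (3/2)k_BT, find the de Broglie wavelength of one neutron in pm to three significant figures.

λ = 136 pm

KE = (3/2)k_BT = 1.5 × 1.381 × 10⁻²³ × 342 = 7.085 × 10⁻²¹ J.
p = √(2mKE) = √(2 × 1.675 × 10⁻²⁷ × 7.085 × 10⁻²¹) = 4.872 × 10⁻²⁴ kg·m/s.
λ = h/p = 1.36 × 10⁻¹⁰ m = 136 pm.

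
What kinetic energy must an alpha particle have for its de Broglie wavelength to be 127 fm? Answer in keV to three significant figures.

p = h/λ = 6.626 × 10⁻³⁴ / 1.270 × 10⁻¹³ = 5.217 × 10⁻²¹ kg·m/s.
KE = p²/(2m) = (5.217 × 10⁻²¹)² / (2 × 6.645 × 10⁻²⁷) = 2.048 × 10⁻¹⁵ J = 12.8 keV.

KE = 12.8 keV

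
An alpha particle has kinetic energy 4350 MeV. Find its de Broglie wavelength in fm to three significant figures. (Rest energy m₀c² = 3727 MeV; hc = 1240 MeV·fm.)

Total energy E = KE + m₀c² = 4350 + 3727 = 8077 MeV.
(pc)² = E² − (m₀c²)² = (8077)² − (3727)² = 5.135 × 10⁷ MeV², so pc = 7166 MeV.
λ = hc/(pc) = 1240 MeV·fm / 7166 MeV = 0.173 fm.

λ = 0.173 fm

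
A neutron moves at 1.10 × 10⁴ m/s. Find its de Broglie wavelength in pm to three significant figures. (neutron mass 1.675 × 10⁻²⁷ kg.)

λ = 36.0 pm

p = mv = 1.675 × 10⁻²⁷ × 1.10 × 10⁴ = 1.843 × 10⁻²³ kg·m/s.
λ = h/p = 6.626 × 10⁻³⁴ / 1.843 × 10⁻²³ = 3.60 × 10⁻¹¹ m = 36.0 pm.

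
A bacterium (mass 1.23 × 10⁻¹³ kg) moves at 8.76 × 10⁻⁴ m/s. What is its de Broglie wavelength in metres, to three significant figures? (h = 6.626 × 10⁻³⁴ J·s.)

p = mv = 1.23 × 10⁻¹³ × 8.76 × 10⁻⁴ = 1.077 × 10⁻¹⁶ kg·m/s.
λ = h/p = 6.626 × 10⁻³⁴ / 1.077 × 10⁻¹⁶ = 6.15 × 10⁻¹⁸ m.

λ = 6.15 × 10⁻¹⁸ m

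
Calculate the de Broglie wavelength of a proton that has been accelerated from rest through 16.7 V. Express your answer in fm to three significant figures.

KE = eV = 1.602 × 10⁻¹⁹ × 16.70 = 2.675 × 10⁻¹⁸ J.
p = √(2mKE) = √(2 × 1.673 × 10⁻²⁷ × 2.675 × 10⁻¹⁸) = 9.461 × 10⁻²³ kg·m/s.
λ = h/p = 6.626 × 10⁻³⁴ / 9.461 × 10⁻²³ = 7.00 × 10⁻¹² m = 7000 fm.

λ = 7000 fm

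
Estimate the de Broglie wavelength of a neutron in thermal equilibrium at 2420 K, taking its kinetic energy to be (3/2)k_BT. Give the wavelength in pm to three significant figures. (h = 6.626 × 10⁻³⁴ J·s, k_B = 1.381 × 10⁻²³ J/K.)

λ = 51.1 pm

KE = (3/2)k_BT = 1.5 × 1.381 × 10⁻²³ × 2420 = 5.013 × 10⁻²⁰ J.
p = √(2mKE) = √(2 × 1.675 × 10⁻²⁷ × 5.013 × 10⁻²⁰) = 1.296 × 10⁻²³ kg·m/s.
λ = h/p = 5.11 × 10⁻¹¹ m = 51.1 pm.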